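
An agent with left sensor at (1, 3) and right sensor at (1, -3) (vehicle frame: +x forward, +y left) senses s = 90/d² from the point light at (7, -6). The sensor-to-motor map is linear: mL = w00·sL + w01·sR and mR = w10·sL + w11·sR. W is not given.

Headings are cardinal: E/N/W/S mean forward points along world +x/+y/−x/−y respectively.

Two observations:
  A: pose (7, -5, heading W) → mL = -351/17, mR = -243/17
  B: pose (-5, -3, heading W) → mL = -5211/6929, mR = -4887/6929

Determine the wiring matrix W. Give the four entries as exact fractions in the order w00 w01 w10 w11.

-1 -1/2 -1/2 -1

obs A: pose=(7,-5,W) → sL=18, sR=90/17, mL=-351/17, mR=-243/17
obs B: pose=(-5,-3,W) → sL=90/169, sR=18/41, mL=-5211/6929, mR=-4887/6929
sensor matrix S = [[18, 90/17], [90/169, 18/41]]; det S = 598752/117793
solve [mL_A; mL_B] = S·[w00; w01] and [mR_A; mR_B] = S·[w10; w11]:
  w00 = -1, w01 = -1/2, w10 = -1/2, w11 = -1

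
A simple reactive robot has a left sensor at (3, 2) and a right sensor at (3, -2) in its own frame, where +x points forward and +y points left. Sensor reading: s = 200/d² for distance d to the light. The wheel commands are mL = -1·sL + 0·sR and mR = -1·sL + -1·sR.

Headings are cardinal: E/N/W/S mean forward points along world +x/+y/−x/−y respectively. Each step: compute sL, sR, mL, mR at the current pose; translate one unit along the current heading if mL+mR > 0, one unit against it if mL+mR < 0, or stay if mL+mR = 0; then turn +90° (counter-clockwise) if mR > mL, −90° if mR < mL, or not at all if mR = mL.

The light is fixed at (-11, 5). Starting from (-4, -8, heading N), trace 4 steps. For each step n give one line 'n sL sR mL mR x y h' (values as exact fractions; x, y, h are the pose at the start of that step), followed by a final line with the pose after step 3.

0 8/5 200/181 -8/5 -2448/905 -4 -8 N
1 50/61 50/89 -50/61 -7500/5429 -4 -9 E
2 200/353 40/61 -200/353 -26320/21533 -5 -9 S
3 100/117 20/13 -100/117 -280/117 -5 -8 W
final -4 -8 N

n=0: pose=(-4,-8,N); sL=8/5, sR=200/181; mL=-8/5, mR=-2448/905; mL+mR=-3896/905 → advance -1; mR−mL=-200/181 → turn -1·90°
n=1: pose=(-4,-9,E); sL=50/61, sR=50/89; mL=-50/61, mR=-7500/5429; mL+mR=-11950/5429 → advance -1; mR−mL=-50/89 → turn -1·90°
n=2: pose=(-5,-9,S); sL=200/353, sR=40/61; mL=-200/353, mR=-26320/21533; mL+mR=-38520/21533 → advance -1; mR−mL=-40/61 → turn -1·90°
n=3: pose=(-5,-8,W); sL=100/117, sR=20/13; mL=-100/117, mR=-280/117; mL+mR=-380/117 → advance -1; mR−mL=-20/13 → turn -1·90°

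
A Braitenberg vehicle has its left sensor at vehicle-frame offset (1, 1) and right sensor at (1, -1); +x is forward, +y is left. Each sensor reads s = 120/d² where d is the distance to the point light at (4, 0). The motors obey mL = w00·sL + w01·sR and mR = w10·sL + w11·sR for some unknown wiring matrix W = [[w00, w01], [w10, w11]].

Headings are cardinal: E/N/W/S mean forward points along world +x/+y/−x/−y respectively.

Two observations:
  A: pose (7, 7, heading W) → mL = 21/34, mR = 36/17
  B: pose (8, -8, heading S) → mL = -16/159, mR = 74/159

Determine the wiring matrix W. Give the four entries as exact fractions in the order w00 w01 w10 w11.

1/2 -1/2 1 -1/2

obs A: pose=(7,7,W) → sL=3, sR=30/17, mL=21/34, mR=36/17
obs B: pose=(8,-8,S) → sL=60/53, sR=4/3, mL=-16/159, mR=74/159
sensor matrix S = [[3, 30/17], [60/53, 4/3]]; det S = 1804/901
solve [mL_A; mL_B] = S·[w00; w01] and [mR_A; mR_B] = S·[w10; w11]:
  w00 = 1/2, w01 = -1/2, w10 = 1, w11 = -1/2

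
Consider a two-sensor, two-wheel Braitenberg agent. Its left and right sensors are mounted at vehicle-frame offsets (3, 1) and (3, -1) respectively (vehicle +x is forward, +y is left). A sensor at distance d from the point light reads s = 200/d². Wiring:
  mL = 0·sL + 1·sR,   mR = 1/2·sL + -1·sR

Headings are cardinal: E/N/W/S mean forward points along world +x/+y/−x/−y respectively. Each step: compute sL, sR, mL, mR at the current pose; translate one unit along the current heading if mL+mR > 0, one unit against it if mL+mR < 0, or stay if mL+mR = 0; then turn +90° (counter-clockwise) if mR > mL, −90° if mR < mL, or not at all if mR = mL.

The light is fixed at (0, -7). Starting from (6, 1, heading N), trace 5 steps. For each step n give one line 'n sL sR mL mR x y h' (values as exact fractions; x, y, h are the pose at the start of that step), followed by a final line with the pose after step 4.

n=0: pose=(6,1,N); sL=100/73, sR=20/17; mL=20/17, mR=-610/1241; mL+mR=50/73 → advance +1; mR−mL=-2070/1241 → turn -1·90°
n=1: pose=(6,2,E); sL=200/181, sR=40/29; mL=40/29, mR=-4340/5249; mL+mR=100/181 → advance +1; mR−mL=-11580/5249 → turn -1·90°
n=2: pose=(7,2,S); sL=2, sR=25/9; mL=25/9, mR=-16/9; mL+mR=1 → advance +1; mR−mL=-41/9 → turn -1·90°
n=3: pose=(7,1,W); sL=40/13, sR=200/97; mL=200/97, mR=-660/1261; mL+mR=20/13 → advance +1; mR−mL=-3260/1261 → turn -1·90°
n=4: pose=(6,1,N); sL=100/73, sR=20/17; mL=20/17, mR=-610/1241; mL+mR=50/73 → advance +1; mR−mL=-2070/1241 → turn -1·90°

0 100/73 20/17 20/17 -610/1241 6 1 N
1 200/181 40/29 40/29 -4340/5249 6 2 E
2 2 25/9 25/9 -16/9 7 2 S
3 40/13 200/97 200/97 -660/1261 7 1 W
4 100/73 20/17 20/17 -610/1241 6 1 N
final 6 2 E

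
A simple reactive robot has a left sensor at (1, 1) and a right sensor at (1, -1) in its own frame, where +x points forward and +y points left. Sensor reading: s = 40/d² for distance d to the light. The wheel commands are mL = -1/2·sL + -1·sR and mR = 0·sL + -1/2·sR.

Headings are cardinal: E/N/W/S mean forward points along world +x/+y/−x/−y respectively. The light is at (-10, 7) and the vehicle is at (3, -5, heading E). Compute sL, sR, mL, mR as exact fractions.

left sensor world pos  = (4, -4); dL² = 317
right sensor world pos = (4, -6); dR² = 365
sL = 40/317 = 40/317
sR = 40/365 = 8/73
mL = -1/2·sL + -1·sR = -3996/23141
mR = 0·sL + -1/2·sR = -4/73

40/317 8/73 -3996/23141 -4/73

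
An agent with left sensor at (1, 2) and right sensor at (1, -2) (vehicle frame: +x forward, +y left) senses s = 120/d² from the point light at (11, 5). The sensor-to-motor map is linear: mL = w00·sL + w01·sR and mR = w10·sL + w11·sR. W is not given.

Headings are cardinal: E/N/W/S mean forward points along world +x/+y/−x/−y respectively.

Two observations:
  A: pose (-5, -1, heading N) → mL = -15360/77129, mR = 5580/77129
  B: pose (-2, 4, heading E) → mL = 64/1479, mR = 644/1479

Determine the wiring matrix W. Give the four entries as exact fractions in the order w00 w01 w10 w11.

obs A: pose=(-5,-1,N) → sL=120/349, sR=120/221, mL=-15360/77129, mR=5580/77129
obs B: pose=(-2,4,E) → sL=24/29, sR=40/51, mL=64/1479, mR=644/1479
sensor matrix S = [[120/349, 120/221], [24/29, 40/51]]; det S = -401920/2236741
solve [mL_A; mL_B] = S·[w00; w01] and [mR_A; mR_B] = S·[w10; w11]:
  w00 = 1, w01 = -1, w10 = 1, w11 = -1/2

1 -1 1 -1/2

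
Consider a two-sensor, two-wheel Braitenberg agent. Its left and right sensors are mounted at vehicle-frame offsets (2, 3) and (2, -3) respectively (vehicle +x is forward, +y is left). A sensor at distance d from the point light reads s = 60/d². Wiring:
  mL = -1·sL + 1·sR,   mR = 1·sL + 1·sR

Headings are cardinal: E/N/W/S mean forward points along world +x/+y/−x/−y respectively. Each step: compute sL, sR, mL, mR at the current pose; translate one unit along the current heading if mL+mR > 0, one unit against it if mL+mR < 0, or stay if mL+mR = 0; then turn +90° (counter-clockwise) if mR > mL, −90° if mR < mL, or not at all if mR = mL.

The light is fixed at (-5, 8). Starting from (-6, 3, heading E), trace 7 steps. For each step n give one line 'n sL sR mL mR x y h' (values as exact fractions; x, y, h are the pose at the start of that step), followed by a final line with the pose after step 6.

0 12 12/13 -144/13 168/13 -6 3 E
1 10/3 10/3 0 20/3 -5 3 N
2 60/53 12 576/53 696/53 -5 4 W
3 3/2 15/13 -9/26 69/26 -6 4 S
4 12 12/13 -144/13 168/13 -6 3 E
5 10/3 10/3 0 20/3 -5 3 N
6 60/53 12 576/53 696/53 -5 4 W
final -6 4 S

n=0: pose=(-6,3,E); sL=12, sR=12/13; mL=-144/13, mR=168/13; mL+mR=24/13 → advance +1; mR−mL=24 → turn +1·90°
n=1: pose=(-5,3,N); sL=10/3, sR=10/3; mL=0, mR=20/3; mL+mR=20/3 → advance +1; mR−mL=20/3 → turn +1·90°
n=2: pose=(-5,4,W); sL=60/53, sR=12; mL=576/53, mR=696/53; mL+mR=24 → advance +1; mR−mL=120/53 → turn +1·90°
n=3: pose=(-6,4,S); sL=3/2, sR=15/13; mL=-9/26, mR=69/26; mL+mR=30/13 → advance +1; mR−mL=3 → turn +1·90°
n=4: pose=(-6,3,E); sL=12, sR=12/13; mL=-144/13, mR=168/13; mL+mR=24/13 → advance +1; mR−mL=24 → turn +1·90°
n=5: pose=(-5,3,N); sL=10/3, sR=10/3; mL=0, mR=20/3; mL+mR=20/3 → advance +1; mR−mL=20/3 → turn +1·90°
n=6: pose=(-5,4,W); sL=60/53, sR=12; mL=576/53, mR=696/53; mL+mR=24 → advance +1; mR−mL=120/53 → turn +1·90°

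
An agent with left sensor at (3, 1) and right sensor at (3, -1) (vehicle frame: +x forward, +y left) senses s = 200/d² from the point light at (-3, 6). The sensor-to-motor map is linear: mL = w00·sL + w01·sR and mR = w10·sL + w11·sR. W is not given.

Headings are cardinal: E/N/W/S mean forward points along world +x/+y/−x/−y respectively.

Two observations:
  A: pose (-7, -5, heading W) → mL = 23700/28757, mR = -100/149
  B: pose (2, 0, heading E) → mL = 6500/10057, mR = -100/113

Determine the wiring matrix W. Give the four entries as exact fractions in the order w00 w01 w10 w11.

obs A: pose=(-7,-5,W) → sL=200/193, sR=200/149, mL=23700/28757, mR=-100/149
obs B: pose=(2,0,E) → sL=200/89, sR=200/113, mL=6500/10057, mR=-100/113
sensor matrix S = [[200/193, 200/149], [200/89, 200/113]]; det S = -341920000/289209149
solve [mL_A; mL_B] = S·[w00; w01] and [mR_A; mR_B] = S·[w10; w11]:
  w00 = -1/2, w01 = 1, w10 = 0, w11 = -1/2

-1/2 1 0 -1/2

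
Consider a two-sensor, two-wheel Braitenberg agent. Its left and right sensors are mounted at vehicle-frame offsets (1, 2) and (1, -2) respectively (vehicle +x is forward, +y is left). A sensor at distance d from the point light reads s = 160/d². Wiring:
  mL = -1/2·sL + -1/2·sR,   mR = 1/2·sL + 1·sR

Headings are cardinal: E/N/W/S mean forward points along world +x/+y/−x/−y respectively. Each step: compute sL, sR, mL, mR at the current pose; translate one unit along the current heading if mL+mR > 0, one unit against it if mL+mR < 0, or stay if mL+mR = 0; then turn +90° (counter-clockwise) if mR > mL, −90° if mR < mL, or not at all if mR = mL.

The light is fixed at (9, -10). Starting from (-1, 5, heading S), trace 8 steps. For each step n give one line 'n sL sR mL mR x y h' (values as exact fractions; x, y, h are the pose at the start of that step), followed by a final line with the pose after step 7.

0 8/13 8/17 -120/221 172/221 -1 5 S
1 160/337 32/45 -8992/15165 14384/15165 -1 4 E
2 80/173 80/137 -12400/23701 19320/23701 0 4 N
3 160/269 160/389 -52640/104641 74160/104641 0 5 W
4 8/13 8/17 -120/221 172/221 -1 5 S
5 160/337 32/45 -8992/15165 14384/15165 -1 4 E
6 80/173 80/137 -12400/23701 19320/23701 0 4 N
7 160/269 160/389 -52640/104641 74160/104641 0 5 W
final -1 5 S

n=0: pose=(-1,5,S); sL=8/13, sR=8/17; mL=-120/221, mR=172/221; mL+mR=4/17 → advance +1; mR−mL=292/221 → turn +1·90°
n=1: pose=(-1,4,E); sL=160/337, sR=32/45; mL=-8992/15165, mR=14384/15165; mL+mR=16/45 → advance +1; mR−mL=7792/5055 → turn +1·90°
n=2: pose=(0,4,N); sL=80/173, sR=80/137; mL=-12400/23701, mR=19320/23701; mL+mR=40/137 → advance +1; mR−mL=31720/23701 → turn +1·90°
n=3: pose=(0,5,W); sL=160/269, sR=160/389; mL=-52640/104641, mR=74160/104641; mL+mR=80/389 → advance +1; mR−mL=126800/104641 → turn +1·90°
n=4: pose=(-1,5,S); sL=8/13, sR=8/17; mL=-120/221, mR=172/221; mL+mR=4/17 → advance +1; mR−mL=292/221 → turn +1·90°
n=5: pose=(-1,4,E); sL=160/337, sR=32/45; mL=-8992/15165, mR=14384/15165; mL+mR=16/45 → advance +1; mR−mL=7792/5055 → turn +1·90°
n=6: pose=(0,4,N); sL=80/173, sR=80/137; mL=-12400/23701, mR=19320/23701; mL+mR=40/137 → advance +1; mR−mL=31720/23701 → turn +1·90°
n=7: pose=(0,5,W); sL=160/269, sR=160/389; mL=-52640/104641, mR=74160/104641; mL+mR=80/389 → advance +1; mR−mL=126800/104641 → turn +1·90°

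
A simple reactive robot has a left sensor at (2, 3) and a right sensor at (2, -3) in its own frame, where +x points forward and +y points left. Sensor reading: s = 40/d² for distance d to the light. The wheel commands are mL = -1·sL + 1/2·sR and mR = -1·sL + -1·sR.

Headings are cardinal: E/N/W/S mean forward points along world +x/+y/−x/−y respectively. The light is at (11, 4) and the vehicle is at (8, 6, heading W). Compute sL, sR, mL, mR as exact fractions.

20/13 4/5 -74/65 -152/65

left sensor world pos  = (6, 3); dL² = 26
right sensor world pos = (6, 9); dR² = 50
sL = 40/26 = 20/13
sR = 40/50 = 4/5
mL = -1·sL + 1/2·sR = -74/65
mR = -1·sL + -1·sR = -152/65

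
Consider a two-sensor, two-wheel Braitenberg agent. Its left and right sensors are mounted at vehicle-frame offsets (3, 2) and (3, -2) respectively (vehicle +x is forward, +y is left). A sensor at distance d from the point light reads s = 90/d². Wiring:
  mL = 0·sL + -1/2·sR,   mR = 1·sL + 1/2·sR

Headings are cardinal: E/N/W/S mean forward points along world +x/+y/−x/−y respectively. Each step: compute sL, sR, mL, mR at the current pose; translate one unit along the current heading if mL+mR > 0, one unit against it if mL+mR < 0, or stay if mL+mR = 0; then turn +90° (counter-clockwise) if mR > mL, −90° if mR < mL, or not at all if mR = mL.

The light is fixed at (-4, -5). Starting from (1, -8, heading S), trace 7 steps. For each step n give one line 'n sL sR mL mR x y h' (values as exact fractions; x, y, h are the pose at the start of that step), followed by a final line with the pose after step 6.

n=0: pose=(1,-8,S); sL=18/17, sR=2; mL=-1, mR=35/17; mL+mR=18/17 → advance +1; mR−mL=52/17 → turn +1·90°
n=1: pose=(1,-9,E); sL=45/34, sR=9/10; mL=-9/20, mR=603/340; mL+mR=45/34 → advance +1; mR−mL=189/85 → turn +1·90°
n=2: pose=(2,-9,N); sL=90/17, sR=18/13; mL=-9/13, mR=1323/221; mL+mR=90/17 → advance +1; mR−mL=1476/221 → turn +1·90°
n=3: pose=(2,-8,W); sL=45/17, sR=9; mL=-9/2, mR=243/34; mL+mR=45/17 → advance +1; mR−mL=198/17 → turn +1·90°
n=4: pose=(1,-8,S); sL=18/17, sR=2; mL=-1, mR=35/17; mL+mR=18/17 → advance +1; mR−mL=52/17 → turn +1·90°
n=5: pose=(1,-9,E); sL=45/34, sR=9/10; mL=-9/20, mR=603/340; mL+mR=45/34 → advance +1; mR−mL=189/85 → turn +1·90°
n=6: pose=(2,-9,N); sL=90/17, sR=18/13; mL=-9/13, mR=1323/221; mL+mR=90/17 → advance +1; mR−mL=1476/221 → turn +1·90°

0 18/17 2 -1 35/17 1 -8 S
1 45/34 9/10 -9/20 603/340 1 -9 E
2 90/17 18/13 -9/13 1323/221 2 -9 N
3 45/17 9 -9/2 243/34 2 -8 W
4 18/17 2 -1 35/17 1 -8 S
5 45/34 9/10 -9/20 603/340 1 -9 E
6 90/17 18/13 -9/13 1323/221 2 -9 N
final 2 -8 W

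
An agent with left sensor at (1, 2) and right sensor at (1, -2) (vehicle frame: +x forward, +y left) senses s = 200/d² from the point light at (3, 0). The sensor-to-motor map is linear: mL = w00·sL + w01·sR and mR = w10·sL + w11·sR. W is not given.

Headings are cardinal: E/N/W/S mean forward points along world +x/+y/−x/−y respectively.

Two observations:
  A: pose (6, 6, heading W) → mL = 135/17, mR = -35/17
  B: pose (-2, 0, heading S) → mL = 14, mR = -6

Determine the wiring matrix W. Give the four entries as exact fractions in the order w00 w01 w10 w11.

1/2 1 -1/2 1

obs A: pose=(6,6,W) → sL=10, sR=50/17, mL=135/17, mR=-35/17
obs B: pose=(-2,0,S) → sL=20, sR=4, mL=14, mR=-6
sensor matrix S = [[10, 50/17], [20, 4]]; det S = -320/17
solve [mL_A; mL_B] = S·[w00; w01] and [mR_A; mR_B] = S·[w10; w11]:
  w00 = 1/2, w01 = 1, w10 = -1/2, w11 = 1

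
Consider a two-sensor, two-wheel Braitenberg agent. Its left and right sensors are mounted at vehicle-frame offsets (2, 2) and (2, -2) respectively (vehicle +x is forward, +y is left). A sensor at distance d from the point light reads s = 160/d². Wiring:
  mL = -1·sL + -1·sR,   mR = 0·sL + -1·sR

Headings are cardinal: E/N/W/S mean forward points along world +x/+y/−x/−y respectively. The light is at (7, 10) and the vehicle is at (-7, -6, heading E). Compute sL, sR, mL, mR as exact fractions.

8/17 40/117 -1616/1989 -40/117

left sensor world pos  = (-5, -4); dL² = 340
right sensor world pos = (-5, -8); dR² = 468
sL = 160/340 = 8/17
sR = 160/468 = 40/117
mL = -1·sL + -1·sR = -1616/1989
mR = 0·sL + -1·sR = -40/117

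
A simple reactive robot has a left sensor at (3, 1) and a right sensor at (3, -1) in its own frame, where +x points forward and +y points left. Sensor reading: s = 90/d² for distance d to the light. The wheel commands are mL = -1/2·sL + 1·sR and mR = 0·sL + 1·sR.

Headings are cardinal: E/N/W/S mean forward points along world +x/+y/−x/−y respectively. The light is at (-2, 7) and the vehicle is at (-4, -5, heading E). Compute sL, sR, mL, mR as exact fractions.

left sensor world pos  = (-1, -4); dL² = 122
right sensor world pos = (-1, -6); dR² = 170
sL = 90/122 = 45/61
sR = 90/170 = 9/17
mL = -1/2·sL + 1·sR = 333/2074
mR = 0·sL + 1·sR = 9/17

45/61 9/17 333/2074 9/17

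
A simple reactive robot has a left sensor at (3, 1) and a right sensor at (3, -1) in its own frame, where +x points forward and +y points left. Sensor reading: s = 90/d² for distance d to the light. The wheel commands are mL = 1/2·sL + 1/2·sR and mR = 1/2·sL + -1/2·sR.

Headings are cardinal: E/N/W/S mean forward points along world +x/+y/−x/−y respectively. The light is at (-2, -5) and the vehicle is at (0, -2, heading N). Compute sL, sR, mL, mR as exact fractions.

left sensor world pos  = (-1, 1); dL² = 37
right sensor world pos = (1, 1); dR² = 45
sL = 90/37 = 90/37
sR = 90/45 = 2
mL = 1/2·sL + 1/2·sR = 82/37
mR = 1/2·sL + -1/2·sR = 8/37

90/37 2 82/37 8/37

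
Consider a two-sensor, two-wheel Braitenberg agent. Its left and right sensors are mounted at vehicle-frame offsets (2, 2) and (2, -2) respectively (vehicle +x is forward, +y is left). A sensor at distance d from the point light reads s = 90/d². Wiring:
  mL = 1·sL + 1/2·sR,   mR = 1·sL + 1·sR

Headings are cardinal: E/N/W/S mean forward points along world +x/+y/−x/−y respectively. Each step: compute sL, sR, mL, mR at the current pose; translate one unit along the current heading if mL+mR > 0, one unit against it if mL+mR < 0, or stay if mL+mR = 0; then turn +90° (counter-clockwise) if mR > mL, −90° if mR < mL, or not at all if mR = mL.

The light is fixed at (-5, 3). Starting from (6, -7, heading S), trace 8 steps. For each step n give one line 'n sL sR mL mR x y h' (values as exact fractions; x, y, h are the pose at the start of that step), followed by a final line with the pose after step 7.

0 90/313 2/5 763/1565 1076/1565 6 -7 S
1 9/25 45/169 4167/8450 2646/4225 6 -8 E
2 90/181 90/277 33075/50137 41220/50137 7 -8 N
3 45/122 45/82 6435/10004 2295/2501 7 -7 W
4 90/313 2/5 763/1565 1076/1565 6 -7 S
5 9/25 45/169 4167/8450 2646/4225 6 -8 E
6 90/181 90/277 33075/50137 41220/50137 7 -8 N
7 45/122 45/82 6435/10004 2295/2501 7 -7 W
final 6 -7 S

n=0: pose=(6,-7,S); sL=90/313, sR=2/5; mL=763/1565, mR=1076/1565; mL+mR=1839/1565 → advance +1; mR−mL=1/5 → turn +1·90°
n=1: pose=(6,-8,E); sL=9/25, sR=45/169; mL=4167/8450, mR=2646/4225; mL+mR=9459/8450 → advance +1; mR−mL=45/338 → turn +1·90°
n=2: pose=(7,-8,N); sL=90/181, sR=90/277; mL=33075/50137, mR=41220/50137; mL+mR=74295/50137 → advance +1; mR−mL=45/277 → turn +1·90°
n=3: pose=(7,-7,W); sL=45/122, sR=45/82; mL=6435/10004, mR=2295/2501; mL+mR=15615/10004 → advance +1; mR−mL=45/164 → turn +1·90°
n=4: pose=(6,-7,S); sL=90/313, sR=2/5; mL=763/1565, mR=1076/1565; mL+mR=1839/1565 → advance +1; mR−mL=1/5 → turn +1·90°
n=5: pose=(6,-8,E); sL=9/25, sR=45/169; mL=4167/8450, mR=2646/4225; mL+mR=9459/8450 → advance +1; mR−mL=45/338 → turn +1·90°
n=6: pose=(7,-8,N); sL=90/181, sR=90/277; mL=33075/50137, mR=41220/50137; mL+mR=74295/50137 → advance +1; mR−mL=45/277 → turn +1·90°
n=7: pose=(7,-7,W); sL=45/122, sR=45/82; mL=6435/10004, mR=2295/2501; mL+mR=15615/10004 → advance +1; mR−mL=45/164 → turn +1·90°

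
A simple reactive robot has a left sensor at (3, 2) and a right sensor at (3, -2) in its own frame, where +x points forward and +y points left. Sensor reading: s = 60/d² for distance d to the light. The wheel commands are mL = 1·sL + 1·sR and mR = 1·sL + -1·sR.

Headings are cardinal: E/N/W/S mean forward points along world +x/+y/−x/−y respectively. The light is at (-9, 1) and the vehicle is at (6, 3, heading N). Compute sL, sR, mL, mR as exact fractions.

left sensor world pos  = (4, 6); dL² = 194
right sensor world pos = (8, 6); dR² = 314
sL = 60/194 = 30/97
sR = 60/314 = 30/157
mL = 1·sL + 1·sR = 7620/15229
mR = 1·sL + -1·sR = 1800/15229

30/97 30/157 7620/15229 1800/15229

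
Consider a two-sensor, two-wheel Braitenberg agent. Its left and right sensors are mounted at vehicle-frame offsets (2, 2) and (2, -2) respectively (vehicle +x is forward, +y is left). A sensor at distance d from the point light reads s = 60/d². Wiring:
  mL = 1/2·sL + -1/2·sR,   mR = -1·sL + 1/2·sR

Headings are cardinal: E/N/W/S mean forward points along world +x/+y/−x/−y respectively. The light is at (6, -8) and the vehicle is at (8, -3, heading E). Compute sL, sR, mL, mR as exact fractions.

12/13 12/5 -48/65 18/65

left sensor world pos  = (10, -1); dL² = 65
right sensor world pos = (10, -5); dR² = 25
sL = 60/65 = 12/13
sR = 60/25 = 12/5
mL = 1/2·sL + -1/2·sR = -48/65
mR = -1·sL + 1/2·sR = 18/65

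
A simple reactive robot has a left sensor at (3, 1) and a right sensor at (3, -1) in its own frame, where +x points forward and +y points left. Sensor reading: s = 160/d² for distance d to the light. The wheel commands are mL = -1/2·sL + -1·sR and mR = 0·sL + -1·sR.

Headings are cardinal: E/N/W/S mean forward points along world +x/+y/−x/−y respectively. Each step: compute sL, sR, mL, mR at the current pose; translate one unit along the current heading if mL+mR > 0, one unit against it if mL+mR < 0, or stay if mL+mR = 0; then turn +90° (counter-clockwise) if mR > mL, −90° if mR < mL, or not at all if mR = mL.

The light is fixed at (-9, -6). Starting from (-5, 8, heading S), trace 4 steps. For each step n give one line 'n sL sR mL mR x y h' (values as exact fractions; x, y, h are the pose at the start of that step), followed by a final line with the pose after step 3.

n=0: pose=(-5,8,S); sL=80/73, sR=16/13; mL=-1688/949, mR=-16/13; mL+mR=-2856/949 → advance -1; mR−mL=40/73 → turn +1·90°
n=1: pose=(-5,9,E); sL=32/61, sR=32/49; mL=-2736/2989, mR=-32/49; mL+mR=-4688/2989 → advance -1; mR−mL=16/61 → turn +1·90°
n=2: pose=(-6,9,N); sL=20/41, sR=8/17; mL=-498/697, mR=-8/17; mL+mR=-826/697 → advance -1; mR−mL=10/41 → turn +1·90°
n=3: pose=(-6,8,W); sL=160/169, sR=32/45; mL=-9008/7605, mR=-32/45; mL+mR=-14416/7605 → advance -1; mR−mL=80/169 → turn +1·90°

0 80/73 16/13 -1688/949 -16/13 -5 8 S
1 32/61 32/49 -2736/2989 -32/49 -5 9 E
2 20/41 8/17 -498/697 -8/17 -6 9 N
3 160/169 32/45 -9008/7605 -32/45 -6 8 W
final -5 8 S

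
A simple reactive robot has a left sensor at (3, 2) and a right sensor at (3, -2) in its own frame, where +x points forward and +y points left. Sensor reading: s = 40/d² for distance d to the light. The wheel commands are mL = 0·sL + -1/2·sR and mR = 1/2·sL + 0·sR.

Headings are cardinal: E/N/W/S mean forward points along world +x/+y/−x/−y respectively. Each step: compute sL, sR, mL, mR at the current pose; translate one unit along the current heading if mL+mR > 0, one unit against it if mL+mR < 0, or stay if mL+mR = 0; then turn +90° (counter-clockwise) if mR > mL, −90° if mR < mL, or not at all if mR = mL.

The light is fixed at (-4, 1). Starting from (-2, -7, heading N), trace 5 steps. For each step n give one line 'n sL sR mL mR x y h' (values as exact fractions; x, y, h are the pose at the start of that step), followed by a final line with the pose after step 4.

n=0: pose=(-2,-7,N); sL=8/5, sR=40/41; mL=-20/41, mR=4/5; mL+mR=64/205 → advance +1; mR−mL=264/205 → turn +1·90°
n=1: pose=(-2,-6,W); sL=20/41, sR=20/13; mL=-10/13, mR=10/41; mL+mR=-280/533 → advance -1; mR−mL=540/533 → turn +1·90°
n=2: pose=(-1,-6,S); sL=8/25, sR=40/101; mL=-20/101, mR=4/25; mL+mR=-96/2525 → advance -1; mR−mL=904/2525 → turn +1·90°
n=3: pose=(-1,-5,E); sL=10/13, sR=2/5; mL=-1/5, mR=5/13; mL+mR=12/65 → advance +1; mR−mL=38/65 → turn +1·90°
n=4: pose=(0,-5,N); sL=40/13, sR=8/9; mL=-4/9, mR=20/13; mL+mR=128/117 → advance +1; mR−mL=232/117 → turn +1·90°

0 8/5 40/41 -20/41 4/5 -2 -7 N
1 20/41 20/13 -10/13 10/41 -2 -6 W
2 8/25 40/101 -20/101 4/25 -1 -6 S
3 10/13 2/5 -1/5 5/13 -1 -5 E
4 40/13 8/9 -4/9 20/13 0 -5 N
final 0 -4 W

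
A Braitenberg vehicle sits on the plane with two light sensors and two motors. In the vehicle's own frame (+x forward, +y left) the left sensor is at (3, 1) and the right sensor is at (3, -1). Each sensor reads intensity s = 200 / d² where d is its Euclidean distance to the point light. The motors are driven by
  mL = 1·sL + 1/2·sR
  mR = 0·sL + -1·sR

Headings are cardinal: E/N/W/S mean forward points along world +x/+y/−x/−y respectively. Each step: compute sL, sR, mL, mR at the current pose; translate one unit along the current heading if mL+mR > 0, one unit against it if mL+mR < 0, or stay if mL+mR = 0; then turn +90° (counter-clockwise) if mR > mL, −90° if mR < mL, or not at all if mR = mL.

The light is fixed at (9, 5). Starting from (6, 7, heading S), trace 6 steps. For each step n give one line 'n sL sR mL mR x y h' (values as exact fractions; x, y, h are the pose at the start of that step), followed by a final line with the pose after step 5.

n=0: pose=(6,7,S); sL=40, sR=200/17; mL=780/17, mR=-200/17; mL+mR=580/17 → advance +1; mR−mL=-980/17 → turn -1·90°
n=1: pose=(6,6,W); sL=50/9, sR=5; mL=145/18, mR=-5; mL+mR=55/18 → advance +1; mR−mL=-235/18 → turn -1·90°
n=2: pose=(5,6,N); sL=200/41, sR=8; mL=364/41, mR=-8; mL+mR=36/41 → advance +1; mR−mL=-692/41 → turn -1·90°
n=3: pose=(5,7,E); sL=20, sR=100; mL=70, mR=-100; mL+mR=-30 → advance -1; mR−mL=-170 → turn -1·90°
n=4: pose=(4,7,S); sL=200/17, sR=200/37; mL=9100/629, mR=-200/37; mL+mR=5700/629 → advance +1; mR−mL=-12500/629 → turn -1·90°
n=5: pose=(4,6,W); sL=25/8, sR=50/17; mL=625/136, mR=-50/17; mL+mR=225/136 → advance +1; mR−mL=-1025/136 → turn -1·90°

0 40 200/17 780/17 -200/17 6 7 S
1 50/9 5 145/18 -5 6 6 W
2 200/41 8 364/41 -8 5 6 N
3 20 100 70 -100 5 7 E
4 200/17 200/37 9100/629 -200/37 4 7 S
5 25/8 50/17 625/136 -50/17 4 6 W
final 3 6 N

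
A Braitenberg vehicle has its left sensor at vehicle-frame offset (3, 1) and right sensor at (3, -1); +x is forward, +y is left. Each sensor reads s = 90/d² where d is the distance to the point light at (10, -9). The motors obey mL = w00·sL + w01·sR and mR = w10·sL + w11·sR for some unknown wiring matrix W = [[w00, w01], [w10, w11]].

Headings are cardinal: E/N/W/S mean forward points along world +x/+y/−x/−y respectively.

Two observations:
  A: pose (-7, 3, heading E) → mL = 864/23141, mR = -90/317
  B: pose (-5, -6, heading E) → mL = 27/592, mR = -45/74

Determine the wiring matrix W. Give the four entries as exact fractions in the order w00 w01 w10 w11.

-1 1 0 -1

obs A: pose=(-7,3,E) → sL=18/73, sR=90/317, mL=864/23141, mR=-90/317
obs B: pose=(-5,-6,E) → sL=9/16, sR=45/74, mL=27/592, mR=-45/74
sensor matrix S = [[18/73, 90/317], [9/16, 45/74]]; det S = -66825/6849736
solve [mL_A; mL_B] = S·[w00; w01] and [mR_A; mR_B] = S·[w10; w11]:
  w00 = -1, w01 = 1, w10 = 0, w11 = -1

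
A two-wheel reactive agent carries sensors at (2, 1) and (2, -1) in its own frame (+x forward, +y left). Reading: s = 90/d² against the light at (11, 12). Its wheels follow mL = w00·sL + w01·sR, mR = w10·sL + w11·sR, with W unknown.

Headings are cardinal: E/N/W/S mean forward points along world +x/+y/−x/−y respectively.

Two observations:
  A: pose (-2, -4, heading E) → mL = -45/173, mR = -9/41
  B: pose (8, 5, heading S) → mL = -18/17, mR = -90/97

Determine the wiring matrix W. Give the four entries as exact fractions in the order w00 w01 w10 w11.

-1 0 0 -1

obs A: pose=(-2,-4,E) → sL=45/173, sR=9/41, mL=-45/173, mR=-9/41
obs B: pose=(8,5,S) → sL=18/17, sR=90/97, mL=-18/17, mR=-90/97
sensor matrix S = [[45/173, 9/41], [18/17, 90/97]]; det S = 104328/11696357
solve [mL_A; mL_B] = S·[w00; w01] and [mR_A; mR_B] = S·[w10; w11]:
  w00 = -1, w01 = 0, w10 = 0, w11 = -1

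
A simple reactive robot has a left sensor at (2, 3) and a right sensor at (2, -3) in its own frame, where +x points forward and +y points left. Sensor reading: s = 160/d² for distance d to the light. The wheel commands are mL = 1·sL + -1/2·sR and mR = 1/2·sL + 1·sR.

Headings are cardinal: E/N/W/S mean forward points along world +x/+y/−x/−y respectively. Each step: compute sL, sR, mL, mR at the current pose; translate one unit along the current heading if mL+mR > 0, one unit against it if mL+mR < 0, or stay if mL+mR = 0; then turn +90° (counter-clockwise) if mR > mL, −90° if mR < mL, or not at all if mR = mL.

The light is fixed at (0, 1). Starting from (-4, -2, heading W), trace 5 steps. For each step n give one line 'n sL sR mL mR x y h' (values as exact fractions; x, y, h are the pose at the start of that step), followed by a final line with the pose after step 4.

n=0: pose=(-4,-2,W); sL=20/9, sR=40/9; mL=0, mR=50/9; mL+mR=50/9 → advance +1; mR−mL=50/9 → turn +1·90°
n=1: pose=(-5,-2,S); sL=160/29, sR=160/89; mL=11920/2581, mR=11760/2581; mL+mR=23680/2581 → advance +1; mR−mL=-160/2581 → turn -1·90°
n=2: pose=(-5,-3,W); sL=80/49, sR=16/5; mL=8/245, mR=984/245; mL+mR=992/245 → advance +1; mR−mL=976/245 → turn +1·90°
n=3: pose=(-6,-3,S); sL=32/9, sR=160/117; mL=112/39, mR=368/117; mL+mR=704/117 → advance +1; mR−mL=32/117 → turn +1·90°
n=4: pose=(-6,-4,E); sL=8, sR=2; mL=7, mR=6; mL+mR=13 → advance +1; mR−mL=-1 → turn -1·90°

0 20/9 40/9 0 50/9 -4 -2 W
1 160/29 160/89 11920/2581 11760/2581 -5 -2 S
2 80/49 16/5 8/245 984/245 -5 -3 W
3 32/9 160/117 112/39 368/117 -6 -3 S
4 8 2 7 6 -6 -4 E
final -5 -4 S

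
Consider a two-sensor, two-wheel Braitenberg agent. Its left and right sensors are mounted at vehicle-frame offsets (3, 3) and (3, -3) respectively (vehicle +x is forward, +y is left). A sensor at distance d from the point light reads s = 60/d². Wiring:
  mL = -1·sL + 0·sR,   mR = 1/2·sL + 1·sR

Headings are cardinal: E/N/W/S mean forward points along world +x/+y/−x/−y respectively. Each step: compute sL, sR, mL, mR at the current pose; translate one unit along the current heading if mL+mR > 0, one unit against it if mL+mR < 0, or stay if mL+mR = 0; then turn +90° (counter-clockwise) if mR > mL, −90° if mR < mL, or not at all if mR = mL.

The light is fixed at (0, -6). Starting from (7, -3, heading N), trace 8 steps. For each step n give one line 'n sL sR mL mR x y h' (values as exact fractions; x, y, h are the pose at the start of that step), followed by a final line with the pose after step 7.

n=0: pose=(7,-3,N); sL=15/13, sR=15/34; mL=-15/13, mR=225/221; mL+mR=-30/221 → advance -1; mR−mL=480/221 → turn +1·90°
n=1: pose=(7,-4,W); sL=60/17, sR=60/41; mL=-60/17, mR=2250/697; mL+mR=-210/697 → advance -1; mR−mL=4710/697 → turn +1·90°
n=2: pose=(8,-4,S); sL=30/61, sR=30/13; mL=-30/61, mR=2025/793; mL+mR=1635/793 → advance +1; mR−mL=2415/793 → turn +1·90°
n=3: pose=(8,-5,E); sL=60/137, sR=12/25; mL=-60/137, mR=2394/3425; mL+mR=894/3425 → advance +1; mR−mL=3894/3425 → turn +1·90°
n=4: pose=(9,-5,N); sL=15/13, sR=3/8; mL=-15/13, mR=99/104; mL+mR=-21/104 → advance -1; mR−mL=219/104 → turn +1·90°
n=5: pose=(9,-6,W); sL=4/3, sR=4/3; mL=-4/3, mR=2; mL+mR=2/3 → advance +1; mR−mL=10/3 → turn +1·90°
n=6: pose=(8,-6,S); sL=6/13, sR=30/17; mL=-6/13, mR=441/221; mL+mR=339/221 → advance +1; mR−mL=543/221 → turn +1·90°
n=7: pose=(8,-7,E); sL=12/25, sR=60/137; mL=-12/25, mR=2322/3425; mL+mR=678/3425 → advance +1; mR−mL=3966/3425 → turn +1·90°

0 15/13 15/34 -15/13 225/221 7 -3 N
1 60/17 60/41 -60/17 2250/697 7 -4 W
2 30/61 30/13 -30/61 2025/793 8 -4 S
3 60/137 12/25 -60/137 2394/3425 8 -5 E
4 15/13 3/8 -15/13 99/104 9 -5 N
5 4/3 4/3 -4/3 2 9 -6 W
6 6/13 30/17 -6/13 441/221 8 -6 S
7 12/25 60/137 -12/25 2322/3425 8 -7 E
final 9 -7 N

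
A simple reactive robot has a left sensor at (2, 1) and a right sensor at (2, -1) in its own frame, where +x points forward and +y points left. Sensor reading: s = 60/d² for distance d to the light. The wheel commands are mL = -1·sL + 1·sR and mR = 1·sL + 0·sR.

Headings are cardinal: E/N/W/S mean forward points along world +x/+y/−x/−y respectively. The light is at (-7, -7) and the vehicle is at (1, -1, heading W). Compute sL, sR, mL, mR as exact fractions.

60/61 12/17 -288/1037 60/61

left sensor world pos  = (-1, -2); dL² = 61
right sensor world pos = (-1, 0); dR² = 85
sL = 60/61 = 60/61
sR = 60/85 = 12/17
mL = -1·sL + 1·sR = -288/1037
mR = 1·sL + 0·sR = 60/61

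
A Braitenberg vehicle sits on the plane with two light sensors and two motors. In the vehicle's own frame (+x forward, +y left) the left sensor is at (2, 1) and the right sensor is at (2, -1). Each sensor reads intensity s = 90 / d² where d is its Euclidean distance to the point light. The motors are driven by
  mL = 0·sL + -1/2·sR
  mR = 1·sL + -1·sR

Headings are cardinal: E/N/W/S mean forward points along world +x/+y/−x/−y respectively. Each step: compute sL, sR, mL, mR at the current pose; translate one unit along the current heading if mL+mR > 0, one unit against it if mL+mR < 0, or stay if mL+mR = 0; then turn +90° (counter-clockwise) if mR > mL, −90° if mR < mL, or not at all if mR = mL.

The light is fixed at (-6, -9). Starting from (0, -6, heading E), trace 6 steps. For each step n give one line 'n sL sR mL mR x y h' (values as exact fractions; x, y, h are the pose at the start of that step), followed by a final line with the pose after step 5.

n=0: pose=(0,-6,E); sL=9/8, sR=45/34; mL=-45/68, mR=-27/136; mL+mR=-117/136 → advance -1; mR−mL=63/136 → turn +1·90°
n=1: pose=(-1,-6,N); sL=90/41, sR=90/61; mL=-45/61, mR=1800/2501; mL+mR=-45/2501 → advance -1; mR−mL=3645/2501 → turn +1·90°
n=2: pose=(-1,-7,W); sL=9, sR=5; mL=-5/2, mR=4; mL+mR=3/2 → advance +1; mR−mL=13/2 → turn +1·90°
n=3: pose=(-2,-7,S); sL=18/5, sR=10; mL=-5, mR=-32/5; mL+mR=-57/5 → advance -1; mR−mL=-7/5 → turn -1·90°
n=4: pose=(-2,-6,W); sL=45/4, sR=9/2; mL=-9/4, mR=27/4; mL+mR=9/2 → advance +1; mR−mL=9 → turn +1·90°
n=5: pose=(-3,-6,S); sL=90/17, sR=18; mL=-9, mR=-216/17; mL+mR=-369/17 → advance -1; mR−mL=-63/17 → turn -1·90°

0 9/8 45/34 -45/68 -27/136 0 -6 E
1 90/41 90/61 -45/61 1800/2501 -1 -6 N
2 9 5 -5/2 4 -1 -7 W
3 18/5 10 -5 -32/5 -2 -7 S
4 45/4 9/2 -9/4 27/4 -2 -6 W
5 90/17 18 -9 -216/17 -3 -6 S
final -3 -5 W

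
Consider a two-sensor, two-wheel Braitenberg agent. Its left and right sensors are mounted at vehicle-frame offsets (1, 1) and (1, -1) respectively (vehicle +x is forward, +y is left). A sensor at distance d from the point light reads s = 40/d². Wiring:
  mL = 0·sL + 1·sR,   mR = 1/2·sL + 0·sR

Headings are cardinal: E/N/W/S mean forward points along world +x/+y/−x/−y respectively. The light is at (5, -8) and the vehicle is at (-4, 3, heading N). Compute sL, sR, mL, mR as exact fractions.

10/61 5/26 5/26 5/61

left sensor world pos  = (-5, 4); dL² = 244
right sensor world pos = (-3, 4); dR² = 208
sL = 40/244 = 10/61
sR = 40/208 = 5/26
mL = 0·sL + 1·sR = 5/26
mR = 1/2·sL + 0·sR = 5/61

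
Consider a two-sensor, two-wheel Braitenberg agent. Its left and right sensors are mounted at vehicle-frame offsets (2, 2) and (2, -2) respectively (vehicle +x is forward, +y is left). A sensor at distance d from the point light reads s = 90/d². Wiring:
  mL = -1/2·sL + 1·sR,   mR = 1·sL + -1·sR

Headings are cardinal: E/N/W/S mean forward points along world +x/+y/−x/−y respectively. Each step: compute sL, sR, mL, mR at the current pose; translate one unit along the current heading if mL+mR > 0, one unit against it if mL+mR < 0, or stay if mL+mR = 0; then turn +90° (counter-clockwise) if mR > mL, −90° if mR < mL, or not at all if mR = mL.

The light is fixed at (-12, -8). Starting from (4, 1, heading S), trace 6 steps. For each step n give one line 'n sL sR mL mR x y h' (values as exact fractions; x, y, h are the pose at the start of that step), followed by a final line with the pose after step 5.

0 90/373 18/49 4509/18277 -2304/18277 4 1 S
1 45/116 45/148 945/8584 90/1073 4 0 W
2 90/269 90/389 6705/104641 10800/104641 3 0 N
3 45/109 9/29 657/6322 324/3161 3 1 W
4 18/53 90/377 1377/19981 2016/19981 2 1 N
5 45/104 5/16 5/52 25/208 2 2 W
final 1 2 S

n=0: pose=(4,1,S); sL=90/373, sR=18/49; mL=4509/18277, mR=-2304/18277; mL+mR=45/373 → advance +1; mR−mL=-6813/18277 → turn -1·90°
n=1: pose=(4,0,W); sL=45/116, sR=45/148; mL=945/8584, mR=90/1073; mL+mR=45/232 → advance +1; mR−mL=-225/8584 → turn -1·90°
n=2: pose=(3,0,N); sL=90/269, sR=90/389; mL=6705/104641, mR=10800/104641; mL+mR=45/269 → advance +1; mR−mL=4095/104641 → turn +1·90°
n=3: pose=(3,1,W); sL=45/109, sR=9/29; mL=657/6322, mR=324/3161; mL+mR=45/218 → advance +1; mR−mL=-9/6322 → turn -1·90°
n=4: pose=(2,1,N); sL=18/53, sR=90/377; mL=1377/19981, mR=2016/19981; mL+mR=9/53 → advance +1; mR−mL=639/19981 → turn +1·90°
n=5: pose=(2,2,W); sL=45/104, sR=5/16; mL=5/52, mR=25/208; mL+mR=45/208 → advance +1; mR−mL=5/208 → turn +1·90°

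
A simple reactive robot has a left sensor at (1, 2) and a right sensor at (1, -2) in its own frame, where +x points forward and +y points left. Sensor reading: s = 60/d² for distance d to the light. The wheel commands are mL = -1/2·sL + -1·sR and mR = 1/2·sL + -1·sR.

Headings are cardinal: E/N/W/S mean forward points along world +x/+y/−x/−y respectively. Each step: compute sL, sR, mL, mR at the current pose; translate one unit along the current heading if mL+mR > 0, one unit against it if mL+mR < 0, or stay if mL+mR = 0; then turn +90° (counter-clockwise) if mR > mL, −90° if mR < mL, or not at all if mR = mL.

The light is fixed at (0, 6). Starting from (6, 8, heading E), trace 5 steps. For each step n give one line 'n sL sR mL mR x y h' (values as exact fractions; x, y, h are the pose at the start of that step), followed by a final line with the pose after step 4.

n=0: pose=(6,8,E); sL=12/13, sR=60/49; mL=-1074/637, mR=-486/637; mL+mR=-120/49 → advance -1; mR−mL=12/13 → turn +1·90°
n=1: pose=(5,8,N); sL=10/3, sR=30/29; mL=-235/87, mR=55/87; mL+mR=-60/29 → advance -1; mR−mL=10/3 → turn +1·90°
n=2: pose=(5,7,W); sL=60/17, sR=12/5; mL=-354/85, mR=-54/85; mL+mR=-24/5 → advance -1; mR−mL=60/17 → turn +1·90°
n=3: pose=(6,7,S); sL=15/16, sR=15/4; mL=-135/32, mR=-105/32; mL+mR=-15/2 → advance -1; mR−mL=15/16 → turn +1·90°
n=4: pose=(6,8,E); sL=12/13, sR=60/49; mL=-1074/637, mR=-486/637; mL+mR=-120/49 → advance -1; mR−mL=12/13 → turn +1·90°

0 12/13 60/49 -1074/637 -486/637 6 8 E
1 10/3 30/29 -235/87 55/87 5 8 N
2 60/17 12/5 -354/85 -54/85 5 7 W
3 15/16 15/4 -135/32 -105/32 6 7 S
4 12/13 60/49 -1074/637 -486/637 6 8 E
final 5 8 N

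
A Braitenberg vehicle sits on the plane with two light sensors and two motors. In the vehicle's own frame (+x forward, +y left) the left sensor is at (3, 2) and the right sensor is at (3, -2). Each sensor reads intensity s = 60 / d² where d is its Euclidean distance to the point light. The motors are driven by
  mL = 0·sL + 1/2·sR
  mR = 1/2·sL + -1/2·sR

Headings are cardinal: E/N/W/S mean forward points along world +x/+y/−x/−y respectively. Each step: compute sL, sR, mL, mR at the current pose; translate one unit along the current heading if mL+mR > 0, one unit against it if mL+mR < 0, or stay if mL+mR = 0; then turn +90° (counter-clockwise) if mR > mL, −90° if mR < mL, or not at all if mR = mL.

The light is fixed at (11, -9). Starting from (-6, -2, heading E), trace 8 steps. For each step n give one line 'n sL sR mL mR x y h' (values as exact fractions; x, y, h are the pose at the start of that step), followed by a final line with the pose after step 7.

0 60/277 60/221 30/221 -1680/61217 -6 -2 E
1 15/53 3/17 3/34 48/901 -5 -2 S
2 60/377 12/85 6/85 288/32045 -5 -3 W
3 30/221 10/51 5/51 -20/663 -6 -3 N
4 60/277 60/221 30/221 -1680/61217 -6 -2 E
5 15/53 3/17 3/34 48/901 -5 -2 S
6 60/377 12/85 6/85 288/32045 -5 -3 W
7 30/221 10/51 5/51 -20/663 -6 -3 N
final -6 -2 E

n=0: pose=(-6,-2,E); sL=60/277, sR=60/221; mL=30/221, mR=-1680/61217; mL+mR=30/277 → advance +1; mR−mL=-9990/61217 → turn -1·90°
n=1: pose=(-5,-2,S); sL=15/53, sR=3/17; mL=3/34, mR=48/901; mL+mR=15/106 → advance +1; mR−mL=-63/1802 → turn -1·90°
n=2: pose=(-5,-3,W); sL=60/377, sR=12/85; mL=6/85, mR=288/32045; mL+mR=30/377 → advance +1; mR−mL=-1974/32045 → turn -1·90°
n=3: pose=(-6,-3,N); sL=30/221, sR=10/51; mL=5/51, mR=-20/663; mL+mR=15/221 → advance +1; mR−mL=-5/39 → turn -1·90°
n=4: pose=(-6,-2,E); sL=60/277, sR=60/221; mL=30/221, mR=-1680/61217; mL+mR=30/277 → advance +1; mR−mL=-9990/61217 → turn -1·90°
n=5: pose=(-5,-2,S); sL=15/53, sR=3/17; mL=3/34, mR=48/901; mL+mR=15/106 → advance +1; mR−mL=-63/1802 → turn -1·90°
n=6: pose=(-5,-3,W); sL=60/377, sR=12/85; mL=6/85, mR=288/32045; mL+mR=30/377 → advance +1; mR−mL=-1974/32045 → turn -1·90°
n=7: pose=(-6,-3,N); sL=30/221, sR=10/51; mL=5/51, mR=-20/663; mL+mR=15/221 → advance +1; mR−mL=-5/39 → turn -1·90°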